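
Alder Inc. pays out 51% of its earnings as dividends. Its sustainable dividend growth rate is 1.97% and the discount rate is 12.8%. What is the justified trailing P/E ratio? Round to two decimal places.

Justified trailing P/E = b(1+g)/(r−g) = 0.51×(1+0.0197)/(0.128−0.0197) = 4.8019

4.80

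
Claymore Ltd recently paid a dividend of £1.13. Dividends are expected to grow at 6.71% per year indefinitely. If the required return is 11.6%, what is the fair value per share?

Gordon growth model: P₀ = D₁/(r − g). D₁ = 1.13 × (1 + 0.0671) = 1.2058.
P₀ = 1.2058 / (0.116 − 0.0671) = 1.2058 / 0.0489 = 24.6590

£24.66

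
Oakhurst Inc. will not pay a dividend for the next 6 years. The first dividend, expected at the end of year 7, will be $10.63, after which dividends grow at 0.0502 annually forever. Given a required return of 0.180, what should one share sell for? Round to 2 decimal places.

Deferred-dividend DDM. At t=6 the remaining stream is a growing perpetuity with first payment D_7 = 10.63.
V_6 = D_7/(r−g) = 10.63/(0.18−0.0502) = 81.8952
P₀ = V_6/(1+r)^6 = 81.8952/(1+0.18)^6 = 30.3366

$30.34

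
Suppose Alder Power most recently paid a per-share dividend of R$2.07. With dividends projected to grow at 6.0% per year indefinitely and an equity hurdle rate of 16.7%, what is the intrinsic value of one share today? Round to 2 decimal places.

R$20.51

Gordon growth model: P₀ = D₁/(r − g). D₁ = 2.07 × (1 + 0.06) = 2.1942.
P₀ = 2.1942 / (0.167 − 0.06) = 2.1942 / 0.107 = 20.5065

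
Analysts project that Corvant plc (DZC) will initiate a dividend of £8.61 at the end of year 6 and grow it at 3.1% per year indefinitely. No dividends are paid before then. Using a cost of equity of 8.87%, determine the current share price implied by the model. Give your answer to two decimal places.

£97.56

Deferred-dividend DDM. At t=5 the remaining stream is a growing perpetuity with first payment D_6 = 8.61.
V_5 = D_6/(r−g) = 8.61/(0.0887−0.031) = 149.2201
P₀ = V_5/(1+r)^5 = 149.2201/(1+0.0887)^5 = 97.5632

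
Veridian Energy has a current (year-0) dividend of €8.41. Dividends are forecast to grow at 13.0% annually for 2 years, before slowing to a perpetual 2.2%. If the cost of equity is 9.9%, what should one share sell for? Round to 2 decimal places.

Two-stage DDM. Project D₁…D_2 at 0.13, terminal growth 0.022, discount at r = 0.099.
D_1 = 9.5033
D_2 = 10.7387
Terminal value at t=2: TV = D_3/(r−g) = 10.9750/(0.099−0.022) = 142.5322
P₀ = 9.5033/(1+0.099)^1 + 10.7387/(1+0.099)^2 + 142.5322/(1+0.099)^2 = 135.5481

€135.55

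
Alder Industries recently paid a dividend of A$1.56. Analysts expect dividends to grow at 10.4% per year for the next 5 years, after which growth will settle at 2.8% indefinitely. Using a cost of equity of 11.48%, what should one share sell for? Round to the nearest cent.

Two-stage DDM. Project D₁…D_5 at 0.104, terminal growth 0.028, discount at r = 0.1148.
D_1 = 1.7222
D_2 = 1.9014
D_3 = 2.0991
D_4 = 2.3174
D_5 = 2.5584
Terminal value at t=5: TV = D_6/(r−g) = 2.6300/(0.1148−0.028) = 30.3001
P₀ = 1.7222/(1+0.1148)^1 + 1.9014/(1+0.1148)^2 + 2.0991/(1+0.1148)^3 + 2.3174/(1+0.1148)^4 + 2.5584/(1+0.1148)^5 + 30.3001/(1+0.1148)^5 = 25.1740

A$25.17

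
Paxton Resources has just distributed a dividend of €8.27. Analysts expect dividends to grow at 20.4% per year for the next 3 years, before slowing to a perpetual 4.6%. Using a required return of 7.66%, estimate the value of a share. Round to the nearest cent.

€426.55

Two-stage DDM. Project D₁…D_3 at 0.204, terminal growth 0.046, discount at r = 0.0766.
D_1 = 9.9571
D_2 = 11.9883
D_3 = 14.4339
Terminal value at t=3: TV = D_4/(r−g) = 15.0979/(0.0766−0.046) = 493.3956
P₀ = 9.9571/(1+0.0766)^1 + 11.9883/(1+0.0766)^2 + 14.4339/(1+0.0766)^3 + 493.3956/(1+0.0766)^3 = 426.5546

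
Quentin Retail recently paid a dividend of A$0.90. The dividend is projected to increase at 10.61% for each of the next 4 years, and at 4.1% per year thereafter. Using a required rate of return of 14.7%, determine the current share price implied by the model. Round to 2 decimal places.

Two-stage DDM. Project D₁…D_4 at 0.1061, terminal growth 0.041, discount at r = 0.147.
D_1 = 0.9955
D_2 = 1.1011
D_3 = 1.2179
D_4 = 1.3472
Terminal value at t=4: TV = D_5/(r−g) = 1.4024/(0.147−0.041) = 13.2302
P₀ = 0.9955/(1+0.147)^1 + 1.1011/(1+0.147)^2 + 1.2179/(1+0.147)^3 + 1.3472/(1+0.147)^4 + 13.2302/(1+0.147)^4 = 10.9342

A$10.93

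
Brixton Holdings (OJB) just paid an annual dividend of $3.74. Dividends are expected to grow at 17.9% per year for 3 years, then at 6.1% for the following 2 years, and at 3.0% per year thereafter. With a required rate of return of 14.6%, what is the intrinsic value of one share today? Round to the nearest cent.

Three-stage DDM. Project D₁…D_5; terminal Gordon value at t=5 with g = 0.03; discount at r = 0.146.
D_1 = 4.4095
D_2 = 5.1988
D_3 = 6.1293
D_4 = 6.5032
D_5 = 6.8999
TV_5 = 7.1069/(0.146−0.03) = 61.2665
P₀ = Σ Dₜ/(1+r)ᵗ + TV_5/(1+r)^5 = 50.1355

$50.14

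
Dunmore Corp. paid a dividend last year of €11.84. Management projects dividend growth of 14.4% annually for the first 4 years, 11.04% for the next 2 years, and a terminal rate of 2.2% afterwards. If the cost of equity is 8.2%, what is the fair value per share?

Three-stage DDM. Project D₁…D_6; terminal Gordon value at t=6 with g = 0.022; discount at r = 0.082.
D_1 = 13.5450
D_2 = 15.4954
D_3 = 17.7268
D_4 = 20.2794
D_5 = 22.5183
D_6 = 25.0043
TV_6 = 25.5544/(0.082−0.022) = 425.9066
P₀ = Σ Dₜ/(1+r)ᵗ + TV_6/(1+r)^6 = 350.7424

€350.74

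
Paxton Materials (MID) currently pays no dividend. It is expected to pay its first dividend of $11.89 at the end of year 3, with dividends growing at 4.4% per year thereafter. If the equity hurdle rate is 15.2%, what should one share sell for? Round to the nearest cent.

$82.96

Deferred-dividend DDM. At t=2 the remaining stream is a growing perpetuity with first payment D_3 = 11.89.
V_2 = D_3/(r−g) = 11.89/(0.152−0.044) = 110.0926
P₀ = V_2/(1+r)^2 = 110.0926/(1+0.152)^2 = 82.9570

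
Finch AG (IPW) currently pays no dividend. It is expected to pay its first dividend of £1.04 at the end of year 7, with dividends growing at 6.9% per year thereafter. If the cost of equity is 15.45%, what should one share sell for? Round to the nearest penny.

Deferred-dividend DDM. At t=6 the remaining stream is a growing perpetuity with first payment D_7 = 1.04.
V_6 = D_7/(r−g) = 1.04/(0.1545−0.069) = 12.1637
P₀ = V_6/(1+r)^6 = 12.1637/(1+0.1545)^6 = 5.1369

£5.14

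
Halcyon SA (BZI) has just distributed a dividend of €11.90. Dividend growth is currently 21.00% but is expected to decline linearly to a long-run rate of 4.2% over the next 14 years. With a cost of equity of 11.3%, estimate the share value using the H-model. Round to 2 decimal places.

€371.75

H-model: P₀ = D₀[(1+g_L) + H(g_S−g_L)]/(r−g_L), with H = 14/2 = 7.
P₀ = 11.90 × [(1+0.042) + 7×(0.21−0.042)] / (0.113−0.042)
   = 11.90 × 2.2180 / 0.071 = 371.7493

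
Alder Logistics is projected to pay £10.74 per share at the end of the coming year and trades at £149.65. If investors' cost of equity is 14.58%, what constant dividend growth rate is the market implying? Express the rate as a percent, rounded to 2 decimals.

7.40%

From P₀ = D₁/(r − g), the implied growth is g = r − D₁/P₀.
g = 0.1458 − 10.74/149.65 = 0.1458 − 0.07177 = 0.07403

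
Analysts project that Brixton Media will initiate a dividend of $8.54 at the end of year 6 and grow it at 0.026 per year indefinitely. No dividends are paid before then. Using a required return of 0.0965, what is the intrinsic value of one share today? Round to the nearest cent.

Deferred-dividend DDM. At t=5 the remaining stream is a growing perpetuity with first payment D_6 = 8.54.
V_5 = D_6/(r−g) = 8.54/(0.0965−0.026) = 121.1348
P₀ = V_5/(1+r)^5 = 121.1348/(1+0.0965)^5 = 76.4233

$76.42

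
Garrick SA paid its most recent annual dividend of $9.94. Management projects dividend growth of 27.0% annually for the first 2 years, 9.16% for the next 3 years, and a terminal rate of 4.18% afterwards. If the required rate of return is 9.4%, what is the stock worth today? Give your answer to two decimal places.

$330.54

Three-stage DDM. Project D₁…D_5; terminal Gordon value at t=5 with g = 0.0418; discount at r = 0.094.
D_1 = 12.6238
D_2 = 16.0322
D_3 = 17.5008
D_4 = 19.1038
D_5 = 20.8538
TV_5 = 21.7254/(0.094−0.0418) = 416.1963
P₀ = Σ Dₜ/(1+r)ᵗ + TV_5/(1+r)^5 = 330.5350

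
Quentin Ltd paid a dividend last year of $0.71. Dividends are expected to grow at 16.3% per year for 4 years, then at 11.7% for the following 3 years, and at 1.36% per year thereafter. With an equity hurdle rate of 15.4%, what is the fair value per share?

$9.75

Three-stage DDM. Project D₁…D_7; terminal Gordon value at t=7 with g = 0.0136; discount at r = 0.154.
D_1 = 0.8257
D_2 = 0.9603
D_3 = 1.1169
D_4 = 1.2989
D_5 = 1.4509
D_6 = 1.6206
D_7 = 1.8102
TV_7 = 1.8349/(0.154−0.0136) = 13.0688
P₀ = Σ Dₜ/(1+r)ᵗ + TV_7/(1+r)^7 = 9.7502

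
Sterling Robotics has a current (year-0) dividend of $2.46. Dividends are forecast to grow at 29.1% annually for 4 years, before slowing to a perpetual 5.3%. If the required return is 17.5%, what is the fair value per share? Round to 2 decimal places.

Two-stage DDM. Project D₁…D_4 at 0.291, terminal growth 0.053, discount at r = 0.175.
D_1 = 3.1759
D_2 = 4.1000
D_3 = 5.2931
D_4 = 6.8335
Terminal value at t=4: TV = D_5/(r−g) = 7.1956/(0.175−0.053) = 58.9805
P₀ = 3.1759/(1+0.175)^1 + 4.1000/(1+0.175)^2 + 5.2931/(1+0.175)^3 + 6.8335/(1+0.175)^4 + 58.9805/(1+0.175)^4 = 43.4630

$43.46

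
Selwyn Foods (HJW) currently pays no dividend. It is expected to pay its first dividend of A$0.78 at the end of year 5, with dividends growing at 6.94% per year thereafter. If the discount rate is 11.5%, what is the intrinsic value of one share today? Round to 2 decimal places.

A$11.07

Deferred-dividend DDM. At t=4 the remaining stream is a growing perpetuity with first payment D_5 = 0.78.
V_4 = D_5/(r−g) = 0.78/(0.115−0.0694) = 17.1053
P₀ = V_4/(1+r)^4 = 17.1053/(1+0.115)^4 = 11.0670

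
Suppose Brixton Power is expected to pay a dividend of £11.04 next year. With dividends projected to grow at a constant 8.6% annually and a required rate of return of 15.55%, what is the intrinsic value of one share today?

Gordon growth model: P₀ = D₁/(r − g), with D₁ = 11.04 given directly.
P₀ = 11.0400 / (0.1555 − 0.086) = 11.0400 / 0.0695 = 158.8489

£158.85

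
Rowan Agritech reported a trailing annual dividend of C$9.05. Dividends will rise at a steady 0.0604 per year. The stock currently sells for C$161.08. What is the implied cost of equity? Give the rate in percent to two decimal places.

12.00%

Rearranging the constant-growth DDM: r = D₁/P₀ + g.
D₁ = 9.05 × (1 + 0.0604) = 9.5966.
r = 9.5966 / 161.08 + 0.0604 = 0.05958 + 0.0604 = 0.11998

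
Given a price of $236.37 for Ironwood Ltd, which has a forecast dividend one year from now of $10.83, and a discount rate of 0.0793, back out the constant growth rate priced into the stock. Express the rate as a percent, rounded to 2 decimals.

From P₀ = D₁/(r − g), the implied growth is g = r − D₁/P₀.
g = 0.0793 − 10.83/236.37 = 0.0793 − 0.04582 = 0.03348

3.35%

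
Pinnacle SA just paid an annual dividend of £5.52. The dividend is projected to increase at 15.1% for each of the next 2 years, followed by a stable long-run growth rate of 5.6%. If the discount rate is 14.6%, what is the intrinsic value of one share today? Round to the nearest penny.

Two-stage DDM. Project D₁…D_2 at 0.151, terminal growth 0.056, discount at r = 0.146.
D_1 = 6.3535
D_2 = 7.3129
Terminal value at t=2: TV = D_3/(r−g) = 7.7224/(0.146−0.056) = 85.8047
P₀ = 6.3535/(1+0.146)^1 + 7.3129/(1+0.146)^2 + 85.8047/(1+0.146)^2 = 76.4468

£76.45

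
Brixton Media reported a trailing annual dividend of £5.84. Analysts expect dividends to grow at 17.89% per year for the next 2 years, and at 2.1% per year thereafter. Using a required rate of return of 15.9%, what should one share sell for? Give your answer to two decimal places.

Two-stage DDM. Project D₁…D_2 at 0.1789, terminal growth 0.021, discount at r = 0.159.
D_1 = 6.8848
D_2 = 8.1165
Terminal value at t=2: TV = D_3/(r−g) = 8.2869/(0.159−0.021) = 60.0501
P₀ = 6.8848/(1+0.159)^1 + 8.1165/(1+0.159)^2 + 60.0501/(1+0.159)^2 = 56.6866

£56.69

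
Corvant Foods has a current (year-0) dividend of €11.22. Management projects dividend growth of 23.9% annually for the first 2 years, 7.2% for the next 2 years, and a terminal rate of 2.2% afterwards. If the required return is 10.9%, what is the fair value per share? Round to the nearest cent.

Three-stage DDM. Project D₁…D_4; terminal Gordon value at t=4 with g = 0.022; discount at r = 0.109.
D_1 = 13.9016
D_2 = 17.2241
D_3 = 18.4642
D_4 = 19.7936
TV_4 = 20.2291/(0.109−0.022) = 232.5181
P₀ = Σ Dₜ/(1+r)ᵗ + TV_4/(1+r)^4 = 206.8831

€206.88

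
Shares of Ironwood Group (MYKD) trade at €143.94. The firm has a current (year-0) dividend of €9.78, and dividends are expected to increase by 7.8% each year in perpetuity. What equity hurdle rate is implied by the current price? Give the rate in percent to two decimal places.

Rearranging the constant-growth DDM: r = D₁/P₀ + g.
D₁ = 9.78 × (1 + 0.078) = 10.5428.
r = 10.5428 / 143.94 + 0.078 = 0.07324 + 0.078 = 0.15124

15.12%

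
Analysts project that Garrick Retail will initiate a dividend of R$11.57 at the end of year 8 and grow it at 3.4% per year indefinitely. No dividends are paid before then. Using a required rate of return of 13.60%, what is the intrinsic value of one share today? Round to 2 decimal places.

Deferred-dividend DDM. At t=7 the remaining stream is a growing perpetuity with first payment D_8 = 11.57.
V_7 = D_8/(r−g) = 11.57/(0.136−0.034) = 113.4314
P₀ = V_7/(1+r)^7 = 113.4314/(1+0.136)^7 = 46.4606

R$46.46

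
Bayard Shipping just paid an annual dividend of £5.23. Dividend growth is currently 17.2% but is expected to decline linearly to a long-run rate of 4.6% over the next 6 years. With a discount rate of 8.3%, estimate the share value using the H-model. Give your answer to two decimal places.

H-model: P₀ = D₀[(1+g_L) + H(g_S−g_L)]/(r−g_L), with H = 6/2 = 3.
P₀ = 5.23 × [(1+0.046) + 3×(0.172−0.046)] / (0.083−0.046)
   = 5.23 × 1.4240 / 0.037 = 201.2843

£201.28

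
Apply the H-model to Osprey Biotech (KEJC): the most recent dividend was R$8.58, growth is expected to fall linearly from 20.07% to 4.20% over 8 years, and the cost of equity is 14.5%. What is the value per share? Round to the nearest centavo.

H-model: P₀ = D₀[(1+g_L) + H(g_S−g_L)]/(r−g_L), with H = 8/2 = 4.
P₀ = 8.58 × [(1+0.042) + 4×(0.2007−0.042)] / (0.145−0.042)
   = 8.58 × 1.6768 / 0.103 = 139.6791

R$139.68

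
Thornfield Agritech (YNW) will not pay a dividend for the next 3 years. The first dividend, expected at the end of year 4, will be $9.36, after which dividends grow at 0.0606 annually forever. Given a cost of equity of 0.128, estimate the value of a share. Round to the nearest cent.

$96.76

Deferred-dividend DDM. At t=3 the remaining stream is a growing perpetuity with first payment D_4 = 9.36.
V_3 = D_4/(r−g) = 9.36/(0.128−0.0606) = 138.8724
P₀ = V_3/(1+r)^3 = 138.8724/(1+0.128)^3 = 96.7584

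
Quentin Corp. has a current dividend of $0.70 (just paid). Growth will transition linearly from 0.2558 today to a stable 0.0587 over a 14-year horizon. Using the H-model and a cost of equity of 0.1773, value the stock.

H-model: P₀ = D₀[(1+g_L) + H(g_S−g_L)]/(r−g_L), with H = 14/2 = 7.
P₀ = 0.70 × [(1+0.0587) + 7×(0.2558−0.0587)] / (0.1773−0.0587)
   = 0.70 × 2.4384 / 0.1186 = 14.3919

$14.39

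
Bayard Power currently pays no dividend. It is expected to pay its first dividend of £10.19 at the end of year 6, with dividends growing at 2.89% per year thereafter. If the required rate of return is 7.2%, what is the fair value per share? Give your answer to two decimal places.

£167.00

Deferred-dividend DDM. At t=5 the remaining stream is a growing perpetuity with first payment D_6 = 10.19.
V_5 = D_6/(r−g) = 10.19/(0.072−0.0289) = 236.4269
P₀ = V_5/(1+r)^5 = 236.4269/(1+0.072)^5 = 167.0025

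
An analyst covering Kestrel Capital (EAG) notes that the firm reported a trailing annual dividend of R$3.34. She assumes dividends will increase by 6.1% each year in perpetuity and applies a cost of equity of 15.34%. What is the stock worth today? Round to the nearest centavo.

Gordon growth model: P₀ = D₁/(r − g). D₁ = 3.34 × (1 + 0.061) = 3.5437.
P₀ = 3.5437 / (0.1534 − 0.061) = 3.5437 / 0.0924 = 38.3522

R$38.35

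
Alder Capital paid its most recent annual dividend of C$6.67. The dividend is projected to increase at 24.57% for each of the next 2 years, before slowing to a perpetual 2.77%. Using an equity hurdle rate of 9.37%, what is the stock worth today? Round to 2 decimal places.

Two-stage DDM. Project D₁…D_2 at 0.2457, terminal growth 0.0277, discount at r = 0.0937.
D_1 = 8.3088
D_2 = 10.3503
Terminal value at t=2: TV = D_3/(r−g) = 10.6370/(0.0937−0.0277) = 161.1667
P₀ = 8.3088/(1+0.0937)^1 + 10.3503/(1+0.0937)^2 + 161.1667/(1+0.0937)^2 = 150.9843

C$150.98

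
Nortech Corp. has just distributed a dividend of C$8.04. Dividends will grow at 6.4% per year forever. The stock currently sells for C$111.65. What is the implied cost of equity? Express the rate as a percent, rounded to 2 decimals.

14.06%

Rearranging the constant-growth DDM: r = D₁/P₀ + g.
D₁ = 8.04 × (1 + 0.064) = 8.5546.
r = 8.5546 / 111.65 + 0.064 = 0.07662 + 0.064 = 0.14062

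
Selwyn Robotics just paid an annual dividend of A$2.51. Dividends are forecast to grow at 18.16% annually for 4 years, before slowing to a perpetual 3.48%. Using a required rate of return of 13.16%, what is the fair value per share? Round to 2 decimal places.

Two-stage DDM. Project D₁…D_4 at 0.1816, terminal growth 0.0348, discount at r = 0.1316.
D_1 = 2.9658
D_2 = 3.5044
D_3 = 4.1408
D_4 = 4.8928
Terminal value at t=4: TV = D_5/(r−g) = 5.0630/(0.1316−0.0348) = 52.3042
P₀ = 2.9658/(1+0.1316)^1 + 3.5044/(1+0.1316)^2 + 4.1408/(1+0.1316)^3 + 4.8928/(1+0.1316)^4 + 52.3042/(1+0.1316)^4 = 43.0973

A$43.10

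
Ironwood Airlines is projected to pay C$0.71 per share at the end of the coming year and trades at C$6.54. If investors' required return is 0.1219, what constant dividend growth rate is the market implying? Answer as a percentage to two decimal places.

1.33%

From P₀ = D₁/(r − g), the implied growth is g = r − D₁/P₀.
g = 0.1219 − 0.71/6.54 = 0.1219 − 0.10856 = 0.01334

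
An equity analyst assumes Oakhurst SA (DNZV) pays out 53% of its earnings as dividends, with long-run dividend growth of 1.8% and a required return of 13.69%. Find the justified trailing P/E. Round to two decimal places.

Justified trailing P/E = b(1+g)/(r−g) = 0.53×(1+0.018)/(0.1369−0.018) = 4.5378

4.54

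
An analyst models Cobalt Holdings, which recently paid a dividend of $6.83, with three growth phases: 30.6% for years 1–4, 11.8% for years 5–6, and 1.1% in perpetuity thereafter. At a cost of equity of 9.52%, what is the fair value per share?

Three-stage DDM. Project D₁…D_6; terminal Gordon value at t=6 with g = 0.011; discount at r = 0.0952.
D_1 = 8.9200
D_2 = 11.6495
D_3 = 15.2142
D_4 = 19.8698
D_5 = 22.2144
D_6 = 24.8357
TV_6 = 25.1089/(0.0952−0.011) = 298.2058
P₀ = Σ Dₜ/(1+r)ᵗ + TV_6/(1+r)^6 = 244.5442

$244.54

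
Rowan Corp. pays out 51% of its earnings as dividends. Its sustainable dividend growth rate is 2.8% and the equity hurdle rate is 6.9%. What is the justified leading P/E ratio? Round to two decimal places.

12.44

Justified leading P/E = b/(r−g) = 0.51/(0.069−0.028) = 12.4390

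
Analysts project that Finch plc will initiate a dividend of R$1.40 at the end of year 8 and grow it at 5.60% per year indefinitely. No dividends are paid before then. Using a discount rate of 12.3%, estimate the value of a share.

R$9.28

Deferred-dividend DDM. At t=7 the remaining stream is a growing perpetuity with first payment D_8 = 1.40.
V_7 = D_8/(r−g) = 1.40/(0.123−0.056) = 20.8955
P₀ = V_7/(1+r)^7 = 20.8955/(1+0.123)^7 = 9.2767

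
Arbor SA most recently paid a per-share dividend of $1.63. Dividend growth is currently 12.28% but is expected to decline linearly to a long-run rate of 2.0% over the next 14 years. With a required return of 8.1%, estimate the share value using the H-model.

$46.48

H-model: P₀ = D₀[(1+g_L) + H(g_S−g_L)]/(r−g_L), with H = 14/2 = 7.
P₀ = 1.63 × [(1+0.02) + 7×(0.1228−0.02)] / (0.081−0.02)
   = 1.63 × 1.7396 / 0.061 = 46.4844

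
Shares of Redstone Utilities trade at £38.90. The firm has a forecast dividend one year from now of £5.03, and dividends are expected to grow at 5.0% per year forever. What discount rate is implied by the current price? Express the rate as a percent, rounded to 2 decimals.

Rearranging the constant-growth DDM: r = D₁/P₀ + g.
r = 5.0300 / 38.90 + 0.05 = 0.12931 + 0.05 = 0.17931

17.93%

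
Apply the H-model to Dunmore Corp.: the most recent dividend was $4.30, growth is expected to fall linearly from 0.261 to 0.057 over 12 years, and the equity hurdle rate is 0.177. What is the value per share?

$81.74

H-model: P₀ = D₀[(1+g_L) + H(g_S−g_L)]/(r−g_L), with H = 12/2 = 6.
P₀ = 4.30 × [(1+0.057) + 6×(0.261−0.057)] / (0.177−0.057)
   = 4.30 × 2.2810 / 0.12 = 81.7358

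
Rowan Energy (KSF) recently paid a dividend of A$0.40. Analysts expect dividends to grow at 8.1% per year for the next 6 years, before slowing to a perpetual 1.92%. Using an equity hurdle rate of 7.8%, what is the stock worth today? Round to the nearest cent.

A$9.47

Two-stage DDM. Project D₁…D_6 at 0.081, terminal growth 0.0192, discount at r = 0.078.
D_1 = 0.4324
D_2 = 0.4674
D_3 = 0.5053
D_4 = 0.5462
D_5 = 0.5905
D_6 = 0.6383
Terminal value at t=6: TV = D_7/(r−g) = 0.6505/(0.078−0.0192) = 11.0636
P₀ = 0.4324/(1+0.078)^1 + 0.4674/(1+0.078)^2 + 0.5053/(1+0.078)^3 + 0.5462/(1+0.078)^4 + 0.5905/(1+0.078)^5 + 0.6383/(1+0.078)^6 + 11.0636/(1+0.078)^6 = 9.4734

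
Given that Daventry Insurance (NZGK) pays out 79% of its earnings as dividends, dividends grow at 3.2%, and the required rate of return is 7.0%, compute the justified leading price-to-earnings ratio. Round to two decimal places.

Justified leading P/E = b/(r−g) = 0.79/(0.07−0.032) = 20.7895

20.79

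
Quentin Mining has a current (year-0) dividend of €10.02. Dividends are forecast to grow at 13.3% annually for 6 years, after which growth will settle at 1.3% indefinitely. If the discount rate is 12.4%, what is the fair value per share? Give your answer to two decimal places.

€157.75

Two-stage DDM. Project D₁…D_6 at 0.133, terminal growth 0.013, discount at r = 0.124.
D_1 = 11.3527
D_2 = 12.8626
D_3 = 14.5733
D_4 = 16.5115
D_5 = 18.7076
D_6 = 21.1957
Terminal value at t=6: TV = D_7/(r−g) = 21.4712/(0.124−0.013) = 193.4344
P₀ = 11.3527/(1+0.124)^1 + 12.8626/(1+0.124)^2 + 14.5733/(1+0.124)^3 + 16.5115/(1+0.124)^4 + 18.7076/(1+0.124)^5 + 21.1957/(1+0.124)^6 + 193.4344/(1+0.124)^6 = 157.7534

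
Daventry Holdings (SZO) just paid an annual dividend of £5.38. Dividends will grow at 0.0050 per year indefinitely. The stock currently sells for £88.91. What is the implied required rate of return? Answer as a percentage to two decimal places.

6.58%

Rearranging the constant-growth DDM: r = D₁/P₀ + g.
D₁ = 5.38 × (1 + 0.005) = 5.4069.
r = 5.4069 / 88.91 + 0.005 = 0.06081 + 0.005 = 0.06581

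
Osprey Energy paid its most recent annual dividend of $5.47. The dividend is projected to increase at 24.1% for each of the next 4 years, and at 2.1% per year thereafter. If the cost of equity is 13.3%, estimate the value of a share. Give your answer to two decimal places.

Two-stage DDM. Project D₁…D_4 at 0.241, terminal growth 0.021, discount at r = 0.133.
D_1 = 6.7883
D_2 = 8.4242
D_3 = 10.4545
D_4 = 12.9740
Terminal value at t=4: TV = D_5/(r−g) = 13.2465/(0.133−0.021) = 118.2721
P₀ = 6.7883/(1+0.133)^1 + 8.4242/(1+0.133)^2 + 10.4545/(1+0.133)^3 + 12.9740/(1+0.133)^4 + 118.2721/(1+0.133)^4 = 99.3885

$99.39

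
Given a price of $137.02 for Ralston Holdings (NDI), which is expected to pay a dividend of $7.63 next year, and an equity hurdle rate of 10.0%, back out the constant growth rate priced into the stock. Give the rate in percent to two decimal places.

4.43%

From P₀ = D₁/(r − g), the implied growth is g = r − D₁/P₀.
g = 0.1 − 7.63/137.02 = 0.1 − 0.05569 = 0.04431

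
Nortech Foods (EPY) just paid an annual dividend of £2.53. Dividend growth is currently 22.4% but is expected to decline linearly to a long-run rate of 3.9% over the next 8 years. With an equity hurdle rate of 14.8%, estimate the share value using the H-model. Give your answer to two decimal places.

£41.29

H-model: P₀ = D₀[(1+g_L) + H(g_S−g_L)]/(r−g_L), with H = 8/2 = 4.
P₀ = 2.53 × [(1+0.039) + 4×(0.224−0.039)] / (0.148−0.039)
   = 2.53 × 1.7790 / 0.109 = 41.2924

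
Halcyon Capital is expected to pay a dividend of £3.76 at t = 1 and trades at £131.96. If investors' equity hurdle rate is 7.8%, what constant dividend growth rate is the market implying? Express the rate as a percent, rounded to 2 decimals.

From P₀ = D₁/(r − g), the implied growth is g = r − D₁/P₀.
g = 0.078 − 3.76/131.96 = 0.078 − 0.02849 = 0.04951

4.95%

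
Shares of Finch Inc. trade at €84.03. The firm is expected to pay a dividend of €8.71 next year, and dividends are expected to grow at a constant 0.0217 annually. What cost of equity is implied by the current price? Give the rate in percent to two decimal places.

12.54%

Rearranging the constant-growth DDM: r = D₁/P₀ + g.
r = 8.7100 / 84.03 + 0.0217 = 0.10365 + 0.0217 = 0.12535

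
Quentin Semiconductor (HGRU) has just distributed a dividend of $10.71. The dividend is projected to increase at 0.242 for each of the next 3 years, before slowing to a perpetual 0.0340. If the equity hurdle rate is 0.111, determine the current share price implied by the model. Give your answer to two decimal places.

Two-stage DDM. Project D₁…D_3 at 0.242, terminal growth 0.034, discount at r = 0.111.
D_1 = 13.3018
D_2 = 16.5209
D_3 = 20.5189
Terminal value at t=3: TV = D_4/(r−g) = 21.2166/(0.111−0.034) = 275.5396
P₀ = 13.3018/(1+0.111)^1 + 16.5209/(1+0.111)^2 + 20.5189/(1+0.111)^3 + 275.5396/(1+0.111)^3 = 241.2488

$241.25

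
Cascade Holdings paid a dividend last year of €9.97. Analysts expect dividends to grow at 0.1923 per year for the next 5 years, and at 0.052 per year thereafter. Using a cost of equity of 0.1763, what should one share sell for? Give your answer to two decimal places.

Two-stage DDM. Project D₁…D_5 at 0.1923, terminal growth 0.052, discount at r = 0.1763.
D_1 = 11.8872
D_2 = 14.1731
D_3 = 16.8986
D_4 = 20.1483
D_5 = 24.0228
Terminal value at t=5: TV = D_6/(r−g) = 25.2719/(0.1763−0.052) = 203.3141
P₀ = 11.8872/(1+0.1763)^1 + 14.1731/(1+0.1763)^2 + 16.8986/(1+0.1763)^3 + 20.1483/(1+0.1763)^4 + 24.0228/(1+0.1763)^5 + 203.3141/(1+0.1763)^5 = 142.1984

€142.20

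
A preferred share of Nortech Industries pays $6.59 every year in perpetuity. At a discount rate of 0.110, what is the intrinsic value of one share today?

Zero-growth DDM (perpetuity): P₀ = D/r = 6.59 / 0.11 = 59.9091

$59.91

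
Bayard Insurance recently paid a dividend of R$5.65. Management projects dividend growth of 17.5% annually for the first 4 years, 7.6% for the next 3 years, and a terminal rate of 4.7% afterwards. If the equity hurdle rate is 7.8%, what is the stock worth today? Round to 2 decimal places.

Three-stage DDM. Project D₁…D_7; terminal Gordon value at t=7 with g = 0.047; discount at r = 0.078.
D_1 = 6.6388
D_2 = 7.8005
D_3 = 9.1656
D_4 = 10.7696
D_5 = 11.5881
D_6 = 12.4688
D_7 = 13.4164
TV_7 = 14.0470/(0.078−0.047) = 453.1289
P₀ = Σ Dₜ/(1+r)ᵗ + TV_7/(1+r)^7 = 319.8476

R$319.85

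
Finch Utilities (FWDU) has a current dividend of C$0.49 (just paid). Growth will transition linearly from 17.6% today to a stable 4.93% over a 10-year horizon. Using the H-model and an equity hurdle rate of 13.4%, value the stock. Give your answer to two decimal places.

C$9.74

H-model: P₀ = D₀[(1+g_L) + H(g_S−g_L)]/(r−g_L), with H = 10/2 = 5.
P₀ = 0.49 × [(1+0.0493) + 5×(0.176−0.0493)] / (0.134−0.0493)
   = 0.49 × 1.6828 / 0.0847 = 9.7352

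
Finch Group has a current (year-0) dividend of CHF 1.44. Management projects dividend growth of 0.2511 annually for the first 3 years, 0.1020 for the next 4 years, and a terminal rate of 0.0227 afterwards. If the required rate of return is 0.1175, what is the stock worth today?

CHF 33.86

Three-stage DDM. Project D₁…D_7; terminal Gordon value at t=7 with g = 0.0227; discount at r = 0.1175.
D_1 = 1.8016
D_2 = 2.2540
D_3 = 2.8199
D_4 = 3.1076
D_5 = 3.4245
D_6 = 3.7738
D_7 = 4.1588
TV_7 = 4.2532/(0.1175−0.0227) = 44.8647
P₀ = Σ Dₜ/(1+r)ᵗ + TV_7/(1+r)^7 = 33.8585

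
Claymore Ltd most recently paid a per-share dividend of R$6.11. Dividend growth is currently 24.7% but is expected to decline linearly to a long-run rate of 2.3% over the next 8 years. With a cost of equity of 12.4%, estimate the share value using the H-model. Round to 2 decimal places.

H-model: P₀ = D₀[(1+g_L) + H(g_S−g_L)]/(r−g_L), with H = 8/2 = 4.
P₀ = 6.11 × [(1+0.023) + 4×(0.247−0.023)] / (0.124−0.023)
   = 6.11 × 1.9190 / 0.101 = 116.0900

R$116.09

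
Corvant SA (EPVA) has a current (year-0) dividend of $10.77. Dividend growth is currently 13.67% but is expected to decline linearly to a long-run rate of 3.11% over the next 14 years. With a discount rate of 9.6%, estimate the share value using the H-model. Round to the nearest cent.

$293.78

H-model: P₀ = D₀[(1+g_L) + H(g_S−g_L)]/(r−g_L), with H = 14/2 = 7.
P₀ = 10.77 × [(1+0.0311) + 7×(0.1367−0.0311)] / (0.096−0.0311)
   = 10.77 × 1.7703 / 0.0649 = 293.7771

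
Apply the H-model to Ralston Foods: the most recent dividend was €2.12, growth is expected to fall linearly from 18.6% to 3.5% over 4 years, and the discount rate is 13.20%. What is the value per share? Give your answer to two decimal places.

H-model: P₀ = D₀[(1+g_L) + H(g_S−g_L)]/(r−g_L), with H = 4/2 = 2.
P₀ = 2.12 × [(1+0.035) + 2×(0.186−0.035)] / (0.132−0.035)
   = 2.12 × 1.3370 / 0.097 = 29.2210

€29.22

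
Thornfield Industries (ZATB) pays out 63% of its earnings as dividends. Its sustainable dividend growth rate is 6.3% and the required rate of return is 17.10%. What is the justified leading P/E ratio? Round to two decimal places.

5.83

Justified leading P/E = b/(r−g) = 0.63/(0.171−0.063) = 5.8333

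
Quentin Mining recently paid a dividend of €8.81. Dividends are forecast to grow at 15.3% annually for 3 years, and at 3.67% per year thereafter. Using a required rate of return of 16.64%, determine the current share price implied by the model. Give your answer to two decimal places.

€93.85

Two-stage DDM. Project D₁…D_3 at 0.153, terminal growth 0.0367, discount at r = 0.1664.
D_1 = 10.1579
D_2 = 11.7121
D_3 = 13.5040
Terminal value at t=3: TV = D_4/(r−g) = 13.9996/(0.1664−0.0367) = 107.9386
P₀ = 10.1579/(1+0.1664)^1 + 11.7121/(1+0.1664)^2 + 13.5040/(1+0.1664)^3 + 107.9386/(1+0.1664)^3 = 93.8470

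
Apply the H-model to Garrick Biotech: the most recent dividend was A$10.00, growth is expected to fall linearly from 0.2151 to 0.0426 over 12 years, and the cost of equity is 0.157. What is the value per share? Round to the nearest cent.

A$181.61

H-model: P₀ = D₀[(1+g_L) + H(g_S−g_L)]/(r−g_L), with H = 12/2 = 6.
P₀ = 10.00 × [(1+0.0426) + 6×(0.2151−0.0426)] / (0.157−0.0426)
   = 10.00 × 2.0776 / 0.1144 = 181.6084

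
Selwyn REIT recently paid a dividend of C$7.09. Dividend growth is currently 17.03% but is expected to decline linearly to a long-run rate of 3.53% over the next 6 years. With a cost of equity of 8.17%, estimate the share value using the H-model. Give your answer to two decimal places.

C$220.08

H-model: P₀ = D₀[(1+g_L) + H(g_S−g_L)]/(r−g_L), with H = 6/2 = 3.
P₀ = 7.09 × [(1+0.0353) + 3×(0.1703−0.0353)] / (0.0817−0.0353)
   = 7.09 × 1.4403 / 0.0464 = 220.0803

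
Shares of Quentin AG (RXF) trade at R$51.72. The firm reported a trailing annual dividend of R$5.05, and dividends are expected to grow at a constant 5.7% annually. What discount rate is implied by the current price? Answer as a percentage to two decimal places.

Rearranging the constant-growth DDM: r = D₁/P₀ + g.
D₁ = 5.05 × (1 + 0.057) = 5.3378.
r = 5.3378 / 51.72 + 0.057 = 0.10321 + 0.057 = 0.16021

16.02%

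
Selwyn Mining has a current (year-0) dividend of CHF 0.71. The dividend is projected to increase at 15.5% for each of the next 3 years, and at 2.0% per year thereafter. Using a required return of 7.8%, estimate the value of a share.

Two-stage DDM. Project D₁…D_3 at 0.155, terminal growth 0.02, discount at r = 0.078.
D_1 = 0.8200
D_2 = 0.9472
D_3 = 1.0940
Terminal value at t=3: TV = D_4/(r−g) = 1.1158/(0.078−0.02) = 19.2387
P₀ = 0.8200/(1+0.078)^1 + 0.9472/(1+0.078)^2 + 1.0940/(1+0.078)^3 + 19.2387/(1+0.078)^3 = 17.8065

CHF 17.81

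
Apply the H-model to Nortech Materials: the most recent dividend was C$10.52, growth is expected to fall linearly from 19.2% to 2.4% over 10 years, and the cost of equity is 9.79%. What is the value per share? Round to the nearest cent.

H-model: P₀ = D₀[(1+g_L) + H(g_S−g_L)]/(r−g_L), with H = 10/2 = 5.
P₀ = 10.52 × [(1+0.024) + 5×(0.192−0.024)] / (0.0979−0.024)
   = 10.52 × 1.8640 / 0.0739 = 265.3488

C$265.35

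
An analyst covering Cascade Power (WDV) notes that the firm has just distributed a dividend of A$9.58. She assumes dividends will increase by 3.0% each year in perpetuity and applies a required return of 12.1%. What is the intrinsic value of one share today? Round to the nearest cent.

A$108.43

Gordon growth model: P₀ = D₁/(r − g). D₁ = 9.58 × (1 + 0.03) = 9.8674.
P₀ = 9.8674 / (0.121 − 0.03) = 9.8674 / 0.091 = 108.4330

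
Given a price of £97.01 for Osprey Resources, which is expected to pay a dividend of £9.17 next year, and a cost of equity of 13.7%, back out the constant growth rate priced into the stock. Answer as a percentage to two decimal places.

From P₀ = D₁/(r − g), the implied growth is g = r − D₁/P₀.
g = 0.137 − 9.17/97.01 = 0.137 − 0.09453 = 0.04247

4.25%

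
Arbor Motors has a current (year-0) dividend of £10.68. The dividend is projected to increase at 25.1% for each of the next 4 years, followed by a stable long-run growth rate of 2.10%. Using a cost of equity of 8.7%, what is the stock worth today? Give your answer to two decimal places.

£351.30

Two-stage DDM. Project D₁…D_4 at 0.251, terminal growth 0.021, discount at r = 0.087.
D_1 = 13.3607
D_2 = 16.7142
D_3 = 20.9095
D_4 = 26.1578
Terminal value at t=4: TV = D_5/(r−g) = 26.7071/(0.087−0.021) = 404.6526
P₀ = 13.3607/(1+0.087)^1 + 16.7142/(1+0.087)^2 + 20.9095/(1+0.087)^3 + 26.1578/(1+0.087)^4 + 404.6526/(1+0.087)^4 = 351.2972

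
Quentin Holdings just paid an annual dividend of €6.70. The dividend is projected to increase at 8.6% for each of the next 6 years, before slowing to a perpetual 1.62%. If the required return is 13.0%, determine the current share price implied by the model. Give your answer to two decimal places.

Two-stage DDM. Project D₁…D_6 at 0.086, terminal growth 0.0162, discount at r = 0.13.
D_1 = 7.2762
D_2 = 7.9020
D_3 = 8.5815
D_4 = 9.3195
D_5 = 10.1210
D_6 = 10.9914
Terminal value at t=6: TV = D_7/(r−g) = 11.1695/(0.13−0.0162) = 98.1501
P₀ = 7.2762/(1+0.13)^1 + 7.9020/(1+0.13)^2 + 8.5815/(1+0.13)^3 + 9.3195/(1+0.13)^4 + 10.1210/(1+0.13)^5 + 10.9914/(1+0.13)^6 + 98.1501/(1+0.13)^6 = 82.2067

€82.21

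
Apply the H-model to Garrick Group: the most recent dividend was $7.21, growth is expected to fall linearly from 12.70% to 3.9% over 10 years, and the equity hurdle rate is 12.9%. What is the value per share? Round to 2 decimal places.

H-model: P₀ = D₀[(1+g_L) + H(g_S−g_L)]/(r−g_L), with H = 10/2 = 5.
P₀ = 7.21 × [(1+0.039) + 5×(0.127−0.039)] / (0.129−0.039)
   = 7.21 × 1.4790 / 0.09 = 118.4843

$118.48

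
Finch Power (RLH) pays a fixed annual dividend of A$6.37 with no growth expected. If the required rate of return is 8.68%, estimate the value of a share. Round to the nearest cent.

A$73.39

Zero-growth DDM (perpetuity): P₀ = D/r = 6.37 / 0.0868 = 73.3871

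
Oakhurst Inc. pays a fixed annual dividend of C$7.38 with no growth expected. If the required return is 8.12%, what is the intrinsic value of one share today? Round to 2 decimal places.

C$90.89

Zero-growth DDM (perpetuity): P₀ = D/r = 7.38 / 0.0812 = 90.8867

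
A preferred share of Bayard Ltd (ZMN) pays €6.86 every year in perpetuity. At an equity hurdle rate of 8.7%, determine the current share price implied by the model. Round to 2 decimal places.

€78.85

Zero-growth DDM (perpetuity): P₀ = D/r = 6.86 / 0.087 = 78.8506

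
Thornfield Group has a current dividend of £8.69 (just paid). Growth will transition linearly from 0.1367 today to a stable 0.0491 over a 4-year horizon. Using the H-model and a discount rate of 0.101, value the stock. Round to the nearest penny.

£204.99

H-model: P₀ = D₀[(1+g_L) + H(g_S−g_L)]/(r−g_L), with H = 4/2 = 2.
P₀ = 8.69 × [(1+0.0491) + 2×(0.1367−0.0491)] / (0.101−0.0491)
   = 8.69 × 1.2243 / 0.0519 = 204.9936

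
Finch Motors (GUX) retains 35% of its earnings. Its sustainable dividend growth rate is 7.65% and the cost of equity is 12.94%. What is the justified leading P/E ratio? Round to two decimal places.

Payout ratio b = 1 − 0.35 = 0.65.
Justified leading P/E = b/(r−g) = 0.65/(0.1294−0.0765) = 12.2873

12.29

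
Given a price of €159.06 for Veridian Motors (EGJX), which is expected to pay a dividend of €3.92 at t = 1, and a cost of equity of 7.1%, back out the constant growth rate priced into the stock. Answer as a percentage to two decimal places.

From P₀ = D₁/(r − g), the implied growth is g = r − D₁/P₀.
g = 0.071 − 3.92/159.06 = 0.071 − 0.02464 = 0.04636

4.64%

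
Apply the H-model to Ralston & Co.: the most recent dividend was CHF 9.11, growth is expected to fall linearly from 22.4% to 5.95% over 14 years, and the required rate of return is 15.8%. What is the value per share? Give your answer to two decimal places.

H-model: P₀ = D₀[(1+g_L) + H(g_S−g_L)]/(r−g_L), with H = 14/2 = 7.
P₀ = 9.11 × [(1+0.0595) + 7×(0.224−0.0595)] / (0.158−0.0595)
   = 9.11 × 2.2110 / 0.0985 = 204.4894

CHF 204.49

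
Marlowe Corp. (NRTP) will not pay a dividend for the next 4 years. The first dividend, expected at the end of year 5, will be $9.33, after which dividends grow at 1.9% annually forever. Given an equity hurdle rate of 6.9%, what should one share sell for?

$142.89

Deferred-dividend DDM. At t=4 the remaining stream is a growing perpetuity with first payment D_5 = 9.33.
V_4 = D_5/(r−g) = 9.33/(0.069−0.019) = 186.6000
P₀ = V_4/(1+r)^4 = 186.6000/(1+0.069)^4 = 142.8897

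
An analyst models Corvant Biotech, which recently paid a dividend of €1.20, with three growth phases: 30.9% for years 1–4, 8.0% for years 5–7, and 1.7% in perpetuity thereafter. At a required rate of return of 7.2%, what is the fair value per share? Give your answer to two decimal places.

Three-stage DDM. Project D₁…D_7; terminal Gordon value at t=7 with g = 0.017; discount at r = 0.072.
D_1 = 1.5708
D_2 = 2.0562
D_3 = 2.6915
D_4 = 3.5232
D_5 = 3.8051
D_6 = 4.1095
D_7 = 4.4382
TV_7 = 4.5137/(0.072−0.017) = 82.0672
P₀ = Σ Dₜ/(1+r)ᵗ + TV_7/(1+r)^7 = 66.6744

€66.67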